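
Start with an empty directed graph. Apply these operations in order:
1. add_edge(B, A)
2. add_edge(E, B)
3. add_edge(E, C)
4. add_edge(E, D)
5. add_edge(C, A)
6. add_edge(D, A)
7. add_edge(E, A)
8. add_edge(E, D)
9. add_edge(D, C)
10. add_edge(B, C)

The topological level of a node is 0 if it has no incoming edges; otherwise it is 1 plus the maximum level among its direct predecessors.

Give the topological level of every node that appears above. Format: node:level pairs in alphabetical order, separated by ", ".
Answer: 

Answer: A:3, B:1, C:2, D:1, E:0

Derivation:
Op 1: add_edge(B, A). Edges now: 1
Op 2: add_edge(E, B). Edges now: 2
Op 3: add_edge(E, C). Edges now: 3
Op 4: add_edge(E, D). Edges now: 4
Op 5: add_edge(C, A). Edges now: 5
Op 6: add_edge(D, A). Edges now: 6
Op 7: add_edge(E, A). Edges now: 7
Op 8: add_edge(E, D) (duplicate, no change). Edges now: 7
Op 9: add_edge(D, C). Edges now: 8
Op 10: add_edge(B, C). Edges now: 9
Compute levels (Kahn BFS):
  sources (in-degree 0): E
  process E: level=0
    E->A: in-degree(A)=3, level(A)>=1
    E->B: in-degree(B)=0, level(B)=1, enqueue
    E->C: in-degree(C)=2, level(C)>=1
    E->D: in-degree(D)=0, level(D)=1, enqueue
  process B: level=1
    B->A: in-degree(A)=2, level(A)>=2
    B->C: in-degree(C)=1, level(C)>=2
  process D: level=1
    D->A: in-degree(A)=1, level(A)>=2
    D->C: in-degree(C)=0, level(C)=2, enqueue
  process C: level=2
    C->A: in-degree(A)=0, level(A)=3, enqueue
  process A: level=3
All levels: A:3, B:1, C:2, D:1, E:0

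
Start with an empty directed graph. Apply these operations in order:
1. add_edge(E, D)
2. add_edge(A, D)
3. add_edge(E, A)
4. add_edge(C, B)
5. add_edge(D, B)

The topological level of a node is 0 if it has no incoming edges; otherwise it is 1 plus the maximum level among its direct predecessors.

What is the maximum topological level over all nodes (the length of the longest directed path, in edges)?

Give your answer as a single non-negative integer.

Answer: 3

Derivation:
Op 1: add_edge(E, D). Edges now: 1
Op 2: add_edge(A, D). Edges now: 2
Op 3: add_edge(E, A). Edges now: 3
Op 4: add_edge(C, B). Edges now: 4
Op 5: add_edge(D, B). Edges now: 5
Compute levels (Kahn BFS):
  sources (in-degree 0): C, E
  process C: level=0
    C->B: in-degree(B)=1, level(B)>=1
  process E: level=0
    E->A: in-degree(A)=0, level(A)=1, enqueue
    E->D: in-degree(D)=1, level(D)>=1
  process A: level=1
    A->D: in-degree(D)=0, level(D)=2, enqueue
  process D: level=2
    D->B: in-degree(B)=0, level(B)=3, enqueue
  process B: level=3
All levels: A:1, B:3, C:0, D:2, E:0
max level = 3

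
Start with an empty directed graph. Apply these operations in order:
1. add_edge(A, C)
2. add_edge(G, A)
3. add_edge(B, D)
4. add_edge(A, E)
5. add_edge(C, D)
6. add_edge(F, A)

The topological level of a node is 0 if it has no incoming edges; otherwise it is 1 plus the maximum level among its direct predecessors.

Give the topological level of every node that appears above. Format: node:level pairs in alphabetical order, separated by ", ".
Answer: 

Answer: A:1, B:0, C:2, D:3, E:2, F:0, G:0

Derivation:
Op 1: add_edge(A, C). Edges now: 1
Op 2: add_edge(G, A). Edges now: 2
Op 3: add_edge(B, D). Edges now: 3
Op 4: add_edge(A, E). Edges now: 4
Op 5: add_edge(C, D). Edges now: 5
Op 6: add_edge(F, A). Edges now: 6
Compute levels (Kahn BFS):
  sources (in-degree 0): B, F, G
  process B: level=0
    B->D: in-degree(D)=1, level(D)>=1
  process F: level=0
    F->A: in-degree(A)=1, level(A)>=1
  process G: level=0
    G->A: in-degree(A)=0, level(A)=1, enqueue
  process A: level=1
    A->C: in-degree(C)=0, level(C)=2, enqueue
    A->E: in-degree(E)=0, level(E)=2, enqueue
  process C: level=2
    C->D: in-degree(D)=0, level(D)=3, enqueue
  process E: level=2
  process D: level=3
All levels: A:1, B:0, C:2, D:3, E:2, F:0, G:0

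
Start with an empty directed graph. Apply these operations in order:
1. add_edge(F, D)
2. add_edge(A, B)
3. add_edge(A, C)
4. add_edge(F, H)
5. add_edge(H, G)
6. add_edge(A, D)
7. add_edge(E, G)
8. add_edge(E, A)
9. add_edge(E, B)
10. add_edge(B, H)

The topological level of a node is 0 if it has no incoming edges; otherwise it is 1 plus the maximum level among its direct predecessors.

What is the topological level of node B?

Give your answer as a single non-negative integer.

Op 1: add_edge(F, D). Edges now: 1
Op 2: add_edge(A, B). Edges now: 2
Op 3: add_edge(A, C). Edges now: 3
Op 4: add_edge(F, H). Edges now: 4
Op 5: add_edge(H, G). Edges now: 5
Op 6: add_edge(A, D). Edges now: 6
Op 7: add_edge(E, G). Edges now: 7
Op 8: add_edge(E, A). Edges now: 8
Op 9: add_edge(E, B). Edges now: 9
Op 10: add_edge(B, H). Edges now: 10
Compute levels (Kahn BFS):
  sources (in-degree 0): E, F
  process E: level=0
    E->A: in-degree(A)=0, level(A)=1, enqueue
    E->B: in-degree(B)=1, level(B)>=1
    E->G: in-degree(G)=1, level(G)>=1
  process F: level=0
    F->D: in-degree(D)=1, level(D)>=1
    F->H: in-degree(H)=1, level(H)>=1
  process A: level=1
    A->B: in-degree(B)=0, level(B)=2, enqueue
    A->C: in-degree(C)=0, level(C)=2, enqueue
    A->D: in-degree(D)=0, level(D)=2, enqueue
  process B: level=2
    B->H: in-degree(H)=0, level(H)=3, enqueue
  process C: level=2
  process D: level=2
  process H: level=3
    H->G: in-degree(G)=0, level(G)=4, enqueue
  process G: level=4
All levels: A:1, B:2, C:2, D:2, E:0, F:0, G:4, H:3
level(B) = 2

Answer: 2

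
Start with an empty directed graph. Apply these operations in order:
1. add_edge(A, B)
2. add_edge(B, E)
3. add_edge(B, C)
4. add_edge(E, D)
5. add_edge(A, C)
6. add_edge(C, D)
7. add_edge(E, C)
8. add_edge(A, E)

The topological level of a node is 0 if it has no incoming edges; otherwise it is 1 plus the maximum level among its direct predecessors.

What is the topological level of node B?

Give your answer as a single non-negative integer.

Op 1: add_edge(A, B). Edges now: 1
Op 2: add_edge(B, E). Edges now: 2
Op 3: add_edge(B, C). Edges now: 3
Op 4: add_edge(E, D). Edges now: 4
Op 5: add_edge(A, C). Edges now: 5
Op 6: add_edge(C, D). Edges now: 6
Op 7: add_edge(E, C). Edges now: 7
Op 8: add_edge(A, E). Edges now: 8
Compute levels (Kahn BFS):
  sources (in-degree 0): A
  process A: level=0
    A->B: in-degree(B)=0, level(B)=1, enqueue
    A->C: in-degree(C)=2, level(C)>=1
    A->E: in-degree(E)=1, level(E)>=1
  process B: level=1
    B->C: in-degree(C)=1, level(C)>=2
    B->E: in-degree(E)=0, level(E)=2, enqueue
  process E: level=2
    E->C: in-degree(C)=0, level(C)=3, enqueue
    E->D: in-degree(D)=1, level(D)>=3
  process C: level=3
    C->D: in-degree(D)=0, level(D)=4, enqueue
  process D: level=4
All levels: A:0, B:1, C:3, D:4, E:2
level(B) = 1

Answer: 1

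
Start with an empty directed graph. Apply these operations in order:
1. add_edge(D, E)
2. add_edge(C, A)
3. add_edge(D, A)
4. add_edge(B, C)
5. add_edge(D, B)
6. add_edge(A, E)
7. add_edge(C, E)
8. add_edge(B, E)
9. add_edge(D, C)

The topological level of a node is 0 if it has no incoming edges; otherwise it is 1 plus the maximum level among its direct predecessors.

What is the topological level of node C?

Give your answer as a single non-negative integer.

Answer: 2

Derivation:
Op 1: add_edge(D, E). Edges now: 1
Op 2: add_edge(C, A). Edges now: 2
Op 3: add_edge(D, A). Edges now: 3
Op 4: add_edge(B, C). Edges now: 4
Op 5: add_edge(D, B). Edges now: 5
Op 6: add_edge(A, E). Edges now: 6
Op 7: add_edge(C, E). Edges now: 7
Op 8: add_edge(B, E). Edges now: 8
Op 9: add_edge(D, C). Edges now: 9
Compute levels (Kahn BFS):
  sources (in-degree 0): D
  process D: level=0
    D->A: in-degree(A)=1, level(A)>=1
    D->B: in-degree(B)=0, level(B)=1, enqueue
    D->C: in-degree(C)=1, level(C)>=1
    D->E: in-degree(E)=3, level(E)>=1
  process B: level=1
    B->C: in-degree(C)=0, level(C)=2, enqueue
    B->E: in-degree(E)=2, level(E)>=2
  process C: level=2
    C->A: in-degree(A)=0, level(A)=3, enqueue
    C->E: in-degree(E)=1, level(E)>=3
  process A: level=3
    A->E: in-degree(E)=0, level(E)=4, enqueue
  process E: level=4
All levels: A:3, B:1, C:2, D:0, E:4
level(C) = 2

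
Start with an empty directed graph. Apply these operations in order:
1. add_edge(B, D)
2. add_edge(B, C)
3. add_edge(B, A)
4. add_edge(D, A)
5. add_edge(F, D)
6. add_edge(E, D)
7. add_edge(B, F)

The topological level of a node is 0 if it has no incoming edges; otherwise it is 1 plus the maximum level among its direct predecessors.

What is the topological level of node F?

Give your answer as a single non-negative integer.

Answer: 1

Derivation:
Op 1: add_edge(B, D). Edges now: 1
Op 2: add_edge(B, C). Edges now: 2
Op 3: add_edge(B, A). Edges now: 3
Op 4: add_edge(D, A). Edges now: 4
Op 5: add_edge(F, D). Edges now: 5
Op 6: add_edge(E, D). Edges now: 6
Op 7: add_edge(B, F). Edges now: 7
Compute levels (Kahn BFS):
  sources (in-degree 0): B, E
  process B: level=0
    B->A: in-degree(A)=1, level(A)>=1
    B->C: in-degree(C)=0, level(C)=1, enqueue
    B->D: in-degree(D)=2, level(D)>=1
    B->F: in-degree(F)=0, level(F)=1, enqueue
  process E: level=0
    E->D: in-degree(D)=1, level(D)>=1
  process C: level=1
  process F: level=1
    F->D: in-degree(D)=0, level(D)=2, enqueue
  process D: level=2
    D->A: in-degree(A)=0, level(A)=3, enqueue
  process A: level=3
All levels: A:3, B:0, C:1, D:2, E:0, F:1
level(F) = 1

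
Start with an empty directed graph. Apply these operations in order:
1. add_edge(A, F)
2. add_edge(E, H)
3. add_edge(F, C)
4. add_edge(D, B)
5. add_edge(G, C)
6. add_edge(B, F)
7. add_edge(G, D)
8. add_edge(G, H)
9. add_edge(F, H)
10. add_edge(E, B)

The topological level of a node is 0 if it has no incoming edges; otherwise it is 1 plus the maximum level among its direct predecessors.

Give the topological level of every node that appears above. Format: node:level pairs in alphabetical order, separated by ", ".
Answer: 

Op 1: add_edge(A, F). Edges now: 1
Op 2: add_edge(E, H). Edges now: 2
Op 3: add_edge(F, C). Edges now: 3
Op 4: add_edge(D, B). Edges now: 4
Op 5: add_edge(G, C). Edges now: 5
Op 6: add_edge(B, F). Edges now: 6
Op 7: add_edge(G, D). Edges now: 7
Op 8: add_edge(G, H). Edges now: 8
Op 9: add_edge(F, H). Edges now: 9
Op 10: add_edge(E, B). Edges now: 10
Compute levels (Kahn BFS):
  sources (in-degree 0): A, E, G
  process A: level=0
    A->F: in-degree(F)=1, level(F)>=1
  process E: level=0
    E->B: in-degree(B)=1, level(B)>=1
    E->H: in-degree(H)=2, level(H)>=1
  process G: level=0
    G->C: in-degree(C)=1, level(C)>=1
    G->D: in-degree(D)=0, level(D)=1, enqueue
    G->H: in-degree(H)=1, level(H)>=1
  process D: level=1
    D->B: in-degree(B)=0, level(B)=2, enqueue
  process B: level=2
    B->F: in-degree(F)=0, level(F)=3, enqueue
  process F: level=3
    F->C: in-degree(C)=0, level(C)=4, enqueue
    F->H: in-degree(H)=0, level(H)=4, enqueue
  process C: level=4
  process H: level=4
All levels: A:0, B:2, C:4, D:1, E:0, F:3, G:0, H:4

Answer: A:0, B:2, C:4, D:1, E:0, F:3, G:0, H:4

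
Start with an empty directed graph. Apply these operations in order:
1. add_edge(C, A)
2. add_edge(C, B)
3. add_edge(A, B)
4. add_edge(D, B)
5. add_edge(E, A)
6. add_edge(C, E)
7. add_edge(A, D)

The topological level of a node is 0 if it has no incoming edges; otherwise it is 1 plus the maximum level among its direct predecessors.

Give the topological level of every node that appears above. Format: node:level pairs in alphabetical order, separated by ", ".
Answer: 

Op 1: add_edge(C, A). Edges now: 1
Op 2: add_edge(C, B). Edges now: 2
Op 3: add_edge(A, B). Edges now: 3
Op 4: add_edge(D, B). Edges now: 4
Op 5: add_edge(E, A). Edges now: 5
Op 6: add_edge(C, E). Edges now: 6
Op 7: add_edge(A, D). Edges now: 7
Compute levels (Kahn BFS):
  sources (in-degree 0): C
  process C: level=0
    C->A: in-degree(A)=1, level(A)>=1
    C->B: in-degree(B)=2, level(B)>=1
    C->E: in-degree(E)=0, level(E)=1, enqueue
  process E: level=1
    E->A: in-degree(A)=0, level(A)=2, enqueue
  process A: level=2
    A->B: in-degree(B)=1, level(B)>=3
    A->D: in-degree(D)=0, level(D)=3, enqueue
  process D: level=3
    D->B: in-degree(B)=0, level(B)=4, enqueue
  process B: level=4
All levels: A:2, B:4, C:0, D:3, E:1

Answer: A:2, B:4, C:0, D:3, E:1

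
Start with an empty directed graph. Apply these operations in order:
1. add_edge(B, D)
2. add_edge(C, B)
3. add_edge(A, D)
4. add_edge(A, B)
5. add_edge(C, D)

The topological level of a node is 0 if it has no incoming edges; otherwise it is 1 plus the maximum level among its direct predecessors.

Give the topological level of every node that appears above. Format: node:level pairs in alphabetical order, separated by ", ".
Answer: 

Answer: A:0, B:1, C:0, D:2

Derivation:
Op 1: add_edge(B, D). Edges now: 1
Op 2: add_edge(C, B). Edges now: 2
Op 3: add_edge(A, D). Edges now: 3
Op 4: add_edge(A, B). Edges now: 4
Op 5: add_edge(C, D). Edges now: 5
Compute levels (Kahn BFS):
  sources (in-degree 0): A, C
  process A: level=0
    A->B: in-degree(B)=1, level(B)>=1
    A->D: in-degree(D)=2, level(D)>=1
  process C: level=0
    C->B: in-degree(B)=0, level(B)=1, enqueue
    C->D: in-degree(D)=1, level(D)>=1
  process B: level=1
    B->D: in-degree(D)=0, level(D)=2, enqueue
  process D: level=2
All levels: A:0, B:1, C:0, D:2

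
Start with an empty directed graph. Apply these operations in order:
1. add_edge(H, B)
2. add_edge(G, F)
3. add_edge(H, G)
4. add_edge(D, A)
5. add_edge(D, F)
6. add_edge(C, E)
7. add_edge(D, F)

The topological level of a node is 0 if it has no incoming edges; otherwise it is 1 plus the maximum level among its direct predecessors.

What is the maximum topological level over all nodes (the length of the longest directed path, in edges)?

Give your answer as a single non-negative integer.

Answer: 2

Derivation:
Op 1: add_edge(H, B). Edges now: 1
Op 2: add_edge(G, F). Edges now: 2
Op 3: add_edge(H, G). Edges now: 3
Op 4: add_edge(D, A). Edges now: 4
Op 5: add_edge(D, F). Edges now: 5
Op 6: add_edge(C, E). Edges now: 6
Op 7: add_edge(D, F) (duplicate, no change). Edges now: 6
Compute levels (Kahn BFS):
  sources (in-degree 0): C, D, H
  process C: level=0
    C->E: in-degree(E)=0, level(E)=1, enqueue
  process D: level=0
    D->A: in-degree(A)=0, level(A)=1, enqueue
    D->F: in-degree(F)=1, level(F)>=1
  process H: level=0
    H->B: in-degree(B)=0, level(B)=1, enqueue
    H->G: in-degree(G)=0, level(G)=1, enqueue
  process E: level=1
  process A: level=1
  process B: level=1
  process G: level=1
    G->F: in-degree(F)=0, level(F)=2, enqueue
  process F: level=2
All levels: A:1, B:1, C:0, D:0, E:1, F:2, G:1, H:0
max level = 2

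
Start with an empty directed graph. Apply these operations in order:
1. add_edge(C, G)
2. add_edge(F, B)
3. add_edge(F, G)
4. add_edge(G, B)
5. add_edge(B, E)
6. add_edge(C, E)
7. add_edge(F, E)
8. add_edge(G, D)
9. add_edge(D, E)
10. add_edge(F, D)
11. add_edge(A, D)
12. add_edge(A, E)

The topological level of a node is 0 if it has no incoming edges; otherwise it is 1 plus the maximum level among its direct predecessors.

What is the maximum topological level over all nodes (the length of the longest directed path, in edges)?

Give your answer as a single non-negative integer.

Answer: 3

Derivation:
Op 1: add_edge(C, G). Edges now: 1
Op 2: add_edge(F, B). Edges now: 2
Op 3: add_edge(F, G). Edges now: 3
Op 4: add_edge(G, B). Edges now: 4
Op 5: add_edge(B, E). Edges now: 5
Op 6: add_edge(C, E). Edges now: 6
Op 7: add_edge(F, E). Edges now: 7
Op 8: add_edge(G, D). Edges now: 8
Op 9: add_edge(D, E). Edges now: 9
Op 10: add_edge(F, D). Edges now: 10
Op 11: add_edge(A, D). Edges now: 11
Op 12: add_edge(A, E). Edges now: 12
Compute levels (Kahn BFS):
  sources (in-degree 0): A, C, F
  process A: level=0
    A->D: in-degree(D)=2, level(D)>=1
    A->E: in-degree(E)=4, level(E)>=1
  process C: level=0
    C->E: in-degree(E)=3, level(E)>=1
    C->G: in-degree(G)=1, level(G)>=1
  process F: level=0
    F->B: in-degree(B)=1, level(B)>=1
    F->D: in-degree(D)=1, level(D)>=1
    F->E: in-degree(E)=2, level(E)>=1
    F->G: in-degree(G)=0, level(G)=1, enqueue
  process G: level=1
    G->B: in-degree(B)=0, level(B)=2, enqueue
    G->D: in-degree(D)=0, level(D)=2, enqueue
  process B: level=2
    B->E: in-degree(E)=1, level(E)>=3
  process D: level=2
    D->E: in-degree(E)=0, level(E)=3, enqueue
  process E: level=3
All levels: A:0, B:2, C:0, D:2, E:3, F:0, G:1
max level = 3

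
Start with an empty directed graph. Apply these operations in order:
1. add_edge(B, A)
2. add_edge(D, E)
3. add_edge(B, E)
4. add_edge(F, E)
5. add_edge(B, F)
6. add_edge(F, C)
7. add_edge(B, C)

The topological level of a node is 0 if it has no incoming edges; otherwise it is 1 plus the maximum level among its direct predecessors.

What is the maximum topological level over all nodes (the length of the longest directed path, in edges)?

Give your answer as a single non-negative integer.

Answer: 2

Derivation:
Op 1: add_edge(B, A). Edges now: 1
Op 2: add_edge(D, E). Edges now: 2
Op 3: add_edge(B, E). Edges now: 3
Op 4: add_edge(F, E). Edges now: 4
Op 5: add_edge(B, F). Edges now: 5
Op 6: add_edge(F, C). Edges now: 6
Op 7: add_edge(B, C). Edges now: 7
Compute levels (Kahn BFS):
  sources (in-degree 0): B, D
  process B: level=0
    B->A: in-degree(A)=0, level(A)=1, enqueue
    B->C: in-degree(C)=1, level(C)>=1
    B->E: in-degree(E)=2, level(E)>=1
    B->F: in-degree(F)=0, level(F)=1, enqueue
  process D: level=0
    D->E: in-degree(E)=1, level(E)>=1
  process A: level=1
  process F: level=1
    F->C: in-degree(C)=0, level(C)=2, enqueue
    F->E: in-degree(E)=0, level(E)=2, enqueue
  process C: level=2
  process E: level=2
All levels: A:1, B:0, C:2, D:0, E:2, F:1
max level = 2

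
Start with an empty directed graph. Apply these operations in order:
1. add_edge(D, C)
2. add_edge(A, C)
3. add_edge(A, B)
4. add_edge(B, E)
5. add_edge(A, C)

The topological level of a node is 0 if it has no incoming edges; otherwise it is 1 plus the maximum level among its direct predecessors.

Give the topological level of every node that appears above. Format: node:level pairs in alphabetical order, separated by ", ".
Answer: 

Op 1: add_edge(D, C). Edges now: 1
Op 2: add_edge(A, C). Edges now: 2
Op 3: add_edge(A, B). Edges now: 3
Op 4: add_edge(B, E). Edges now: 4
Op 5: add_edge(A, C) (duplicate, no change). Edges now: 4
Compute levels (Kahn BFS):
  sources (in-degree 0): A, D
  process A: level=0
    A->B: in-degree(B)=0, level(B)=1, enqueue
    A->C: in-degree(C)=1, level(C)>=1
  process D: level=0
    D->C: in-degree(C)=0, level(C)=1, enqueue
  process B: level=1
    B->E: in-degree(E)=0, level(E)=2, enqueue
  process C: level=1
  process E: level=2
All levels: A:0, B:1, C:1, D:0, E:2

Answer: A:0, B:1, C:1, D:0, E:2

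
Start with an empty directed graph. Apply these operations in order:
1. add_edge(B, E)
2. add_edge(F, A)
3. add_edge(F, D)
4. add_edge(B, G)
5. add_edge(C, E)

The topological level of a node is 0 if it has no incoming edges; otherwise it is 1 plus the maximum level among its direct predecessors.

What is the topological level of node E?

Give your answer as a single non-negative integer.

Op 1: add_edge(B, E). Edges now: 1
Op 2: add_edge(F, A). Edges now: 2
Op 3: add_edge(F, D). Edges now: 3
Op 4: add_edge(B, G). Edges now: 4
Op 5: add_edge(C, E). Edges now: 5
Compute levels (Kahn BFS):
  sources (in-degree 0): B, C, F
  process B: level=0
    B->E: in-degree(E)=1, level(E)>=1
    B->G: in-degree(G)=0, level(G)=1, enqueue
  process C: level=0
    C->E: in-degree(E)=0, level(E)=1, enqueue
  process F: level=0
    F->A: in-degree(A)=0, level(A)=1, enqueue
    F->D: in-degree(D)=0, level(D)=1, enqueue
  process G: level=1
  process E: level=1
  process A: level=1
  process D: level=1
All levels: A:1, B:0, C:0, D:1, E:1, F:0, G:1
level(E) = 1

Answer: 1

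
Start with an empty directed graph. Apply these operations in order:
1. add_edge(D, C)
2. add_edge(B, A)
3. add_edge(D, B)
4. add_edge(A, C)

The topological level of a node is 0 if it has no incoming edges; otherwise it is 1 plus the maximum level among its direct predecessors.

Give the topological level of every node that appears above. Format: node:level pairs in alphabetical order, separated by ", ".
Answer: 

Op 1: add_edge(D, C). Edges now: 1
Op 2: add_edge(B, A). Edges now: 2
Op 3: add_edge(D, B). Edges now: 3
Op 4: add_edge(A, C). Edges now: 4
Compute levels (Kahn BFS):
  sources (in-degree 0): D
  process D: level=0
    D->B: in-degree(B)=0, level(B)=1, enqueue
    D->C: in-degree(C)=1, level(C)>=1
  process B: level=1
    B->A: in-degree(A)=0, level(A)=2, enqueue
  process A: level=2
    A->C: in-degree(C)=0, level(C)=3, enqueue
  process C: level=3
All levels: A:2, B:1, C:3, D:0

Answer: A:2, B:1, C:3, D:0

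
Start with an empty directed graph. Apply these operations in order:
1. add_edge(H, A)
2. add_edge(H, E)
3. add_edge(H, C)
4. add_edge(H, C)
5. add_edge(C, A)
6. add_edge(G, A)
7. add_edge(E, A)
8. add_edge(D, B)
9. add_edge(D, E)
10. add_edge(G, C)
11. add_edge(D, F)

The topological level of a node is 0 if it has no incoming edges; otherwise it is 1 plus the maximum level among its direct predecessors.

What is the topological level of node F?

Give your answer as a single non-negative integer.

Op 1: add_edge(H, A). Edges now: 1
Op 2: add_edge(H, E). Edges now: 2
Op 3: add_edge(H, C). Edges now: 3
Op 4: add_edge(H, C) (duplicate, no change). Edges now: 3
Op 5: add_edge(C, A). Edges now: 4
Op 6: add_edge(G, A). Edges now: 5
Op 7: add_edge(E, A). Edges now: 6
Op 8: add_edge(D, B). Edges now: 7
Op 9: add_edge(D, E). Edges now: 8
Op 10: add_edge(G, C). Edges now: 9
Op 11: add_edge(D, F). Edges now: 10
Compute levels (Kahn BFS):
  sources (in-degree 0): D, G, H
  process D: level=0
    D->B: in-degree(B)=0, level(B)=1, enqueue
    D->E: in-degree(E)=1, level(E)>=1
    D->F: in-degree(F)=0, level(F)=1, enqueue
  process G: level=0
    G->A: in-degree(A)=3, level(A)>=1
    G->C: in-degree(C)=1, level(C)>=1
  process H: level=0
    H->A: in-degree(A)=2, level(A)>=1
    H->C: in-degree(C)=0, level(C)=1, enqueue
    H->E: in-degree(E)=0, level(E)=1, enqueue
  process B: level=1
  process F: level=1
  process C: level=1
    C->A: in-degree(A)=1, level(A)>=2
  process E: level=1
    E->A: in-degree(A)=0, level(A)=2, enqueue
  process A: level=2
All levels: A:2, B:1, C:1, D:0, E:1, F:1, G:0, H:0
level(F) = 1

Answer: 1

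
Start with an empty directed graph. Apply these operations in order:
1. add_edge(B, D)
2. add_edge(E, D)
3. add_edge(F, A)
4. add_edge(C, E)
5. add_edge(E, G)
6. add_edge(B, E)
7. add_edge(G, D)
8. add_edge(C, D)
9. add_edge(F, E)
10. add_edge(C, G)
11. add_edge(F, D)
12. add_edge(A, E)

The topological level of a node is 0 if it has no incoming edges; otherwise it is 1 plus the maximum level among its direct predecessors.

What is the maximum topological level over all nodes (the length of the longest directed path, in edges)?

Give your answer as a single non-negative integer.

Answer: 4

Derivation:
Op 1: add_edge(B, D). Edges now: 1
Op 2: add_edge(E, D). Edges now: 2
Op 3: add_edge(F, A). Edges now: 3
Op 4: add_edge(C, E). Edges now: 4
Op 5: add_edge(E, G). Edges now: 5
Op 6: add_edge(B, E). Edges now: 6
Op 7: add_edge(G, D). Edges now: 7
Op 8: add_edge(C, D). Edges now: 8
Op 9: add_edge(F, E). Edges now: 9
Op 10: add_edge(C, G). Edges now: 10
Op 11: add_edge(F, D). Edges now: 11
Op 12: add_edge(A, E). Edges now: 12
Compute levels (Kahn BFS):
  sources (in-degree 0): B, C, F
  process B: level=0
    B->D: in-degree(D)=4, level(D)>=1
    B->E: in-degree(E)=3, level(E)>=1
  process C: level=0
    C->D: in-degree(D)=3, level(D)>=1
    C->E: in-degree(E)=2, level(E)>=1
    C->G: in-degree(G)=1, level(G)>=1
  process F: level=0
    F->A: in-degree(A)=0, level(A)=1, enqueue
    F->D: in-degree(D)=2, level(D)>=1
    F->E: in-degree(E)=1, level(E)>=1
  process A: level=1
    A->E: in-degree(E)=0, level(E)=2, enqueue
  process E: level=2
    E->D: in-degree(D)=1, level(D)>=3
    E->G: in-degree(G)=0, level(G)=3, enqueue
  process G: level=3
    G->D: in-degree(D)=0, level(D)=4, enqueue
  process D: level=4
All levels: A:1, B:0, C:0, D:4, E:2, F:0, G:3
max level = 4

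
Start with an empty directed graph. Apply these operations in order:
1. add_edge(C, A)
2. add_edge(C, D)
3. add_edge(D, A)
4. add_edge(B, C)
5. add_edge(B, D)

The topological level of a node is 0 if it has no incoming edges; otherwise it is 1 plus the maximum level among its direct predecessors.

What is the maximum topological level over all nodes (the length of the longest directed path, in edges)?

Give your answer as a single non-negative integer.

Op 1: add_edge(C, A). Edges now: 1
Op 2: add_edge(C, D). Edges now: 2
Op 3: add_edge(D, A). Edges now: 3
Op 4: add_edge(B, C). Edges now: 4
Op 5: add_edge(B, D). Edges now: 5
Compute levels (Kahn BFS):
  sources (in-degree 0): B
  process B: level=0
    B->C: in-degree(C)=0, level(C)=1, enqueue
    B->D: in-degree(D)=1, level(D)>=1
  process C: level=1
    C->A: in-degree(A)=1, level(A)>=2
    C->D: in-degree(D)=0, level(D)=2, enqueue
  process D: level=2
    D->A: in-degree(A)=0, level(A)=3, enqueue
  process A: level=3
All levels: A:3, B:0, C:1, D:2
max level = 3

Answer: 3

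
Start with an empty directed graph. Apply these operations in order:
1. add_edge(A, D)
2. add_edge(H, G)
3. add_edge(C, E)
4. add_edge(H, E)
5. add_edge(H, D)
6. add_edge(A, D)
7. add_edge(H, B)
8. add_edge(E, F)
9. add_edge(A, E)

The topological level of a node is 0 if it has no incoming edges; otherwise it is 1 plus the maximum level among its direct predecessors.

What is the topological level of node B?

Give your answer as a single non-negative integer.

Answer: 1

Derivation:
Op 1: add_edge(A, D). Edges now: 1
Op 2: add_edge(H, G). Edges now: 2
Op 3: add_edge(C, E). Edges now: 3
Op 4: add_edge(H, E). Edges now: 4
Op 5: add_edge(H, D). Edges now: 5
Op 6: add_edge(A, D) (duplicate, no change). Edges now: 5
Op 7: add_edge(H, B). Edges now: 6
Op 8: add_edge(E, F). Edges now: 7
Op 9: add_edge(A, E). Edges now: 8
Compute levels (Kahn BFS):
  sources (in-degree 0): A, C, H
  process A: level=0
    A->D: in-degree(D)=1, level(D)>=1
    A->E: in-degree(E)=2, level(E)>=1
  process C: level=0
    C->E: in-degree(E)=1, level(E)>=1
  process H: level=0
    H->B: in-degree(B)=0, level(B)=1, enqueue
    H->D: in-degree(D)=0, level(D)=1, enqueue
    H->E: in-degree(E)=0, level(E)=1, enqueue
    H->G: in-degree(G)=0, level(G)=1, enqueue
  process B: level=1
  process D: level=1
  process E: level=1
    E->F: in-degree(F)=0, level(F)=2, enqueue
  process G: level=1
  process F: level=2
All levels: A:0, B:1, C:0, D:1, E:1, F:2, G:1, H:0
level(B) = 1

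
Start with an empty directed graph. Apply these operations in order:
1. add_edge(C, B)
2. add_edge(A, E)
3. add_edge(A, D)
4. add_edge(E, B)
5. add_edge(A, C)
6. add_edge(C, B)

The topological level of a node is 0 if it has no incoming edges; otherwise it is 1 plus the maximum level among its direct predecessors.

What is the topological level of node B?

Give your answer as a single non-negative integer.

Answer: 2

Derivation:
Op 1: add_edge(C, B). Edges now: 1
Op 2: add_edge(A, E). Edges now: 2
Op 3: add_edge(A, D). Edges now: 3
Op 4: add_edge(E, B). Edges now: 4
Op 5: add_edge(A, C). Edges now: 5
Op 6: add_edge(C, B) (duplicate, no change). Edges now: 5
Compute levels (Kahn BFS):
  sources (in-degree 0): A
  process A: level=0
    A->C: in-degree(C)=0, level(C)=1, enqueue
    A->D: in-degree(D)=0, level(D)=1, enqueue
    A->E: in-degree(E)=0, level(E)=1, enqueue
  process C: level=1
    C->B: in-degree(B)=1, level(B)>=2
  process D: level=1
  process E: level=1
    E->B: in-degree(B)=0, level(B)=2, enqueue
  process B: level=2
All levels: A:0, B:2, C:1, D:1, E:1
level(B) = 2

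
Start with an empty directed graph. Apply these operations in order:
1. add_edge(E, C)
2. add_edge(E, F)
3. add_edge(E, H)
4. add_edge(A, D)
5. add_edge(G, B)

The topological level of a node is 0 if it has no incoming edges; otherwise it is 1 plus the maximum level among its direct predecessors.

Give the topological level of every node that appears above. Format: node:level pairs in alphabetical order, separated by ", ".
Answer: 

Op 1: add_edge(E, C). Edges now: 1
Op 2: add_edge(E, F). Edges now: 2
Op 3: add_edge(E, H). Edges now: 3
Op 4: add_edge(A, D). Edges now: 4
Op 5: add_edge(G, B). Edges now: 5
Compute levels (Kahn BFS):
  sources (in-degree 0): A, E, G
  process A: level=0
    A->D: in-degree(D)=0, level(D)=1, enqueue
  process E: level=0
    E->C: in-degree(C)=0, level(C)=1, enqueue
    E->F: in-degree(F)=0, level(F)=1, enqueue
    E->H: in-degree(H)=0, level(H)=1, enqueue
  process G: level=0
    G->B: in-degree(B)=0, level(B)=1, enqueue
  process D: level=1
  process C: level=1
  process F: level=1
  process H: level=1
  process B: level=1
All levels: A:0, B:1, C:1, D:1, E:0, F:1, G:0, H:1

Answer: A:0, B:1, C:1, D:1, E:0, F:1, G:0, H:1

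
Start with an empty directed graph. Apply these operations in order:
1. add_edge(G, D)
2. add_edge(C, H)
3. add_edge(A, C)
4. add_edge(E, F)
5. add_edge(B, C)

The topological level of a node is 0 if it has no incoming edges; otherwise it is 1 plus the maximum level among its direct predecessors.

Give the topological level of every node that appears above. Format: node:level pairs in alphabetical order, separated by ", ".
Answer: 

Answer: A:0, B:0, C:1, D:1, E:0, F:1, G:0, H:2

Derivation:
Op 1: add_edge(G, D). Edges now: 1
Op 2: add_edge(C, H). Edges now: 2
Op 3: add_edge(A, C). Edges now: 3
Op 4: add_edge(E, F). Edges now: 4
Op 5: add_edge(B, C). Edges now: 5
Compute levels (Kahn BFS):
  sources (in-degree 0): A, B, E, G
  process A: level=0
    A->C: in-degree(C)=1, level(C)>=1
  process B: level=0
    B->C: in-degree(C)=0, level(C)=1, enqueue
  process E: level=0
    E->F: in-degree(F)=0, level(F)=1, enqueue
  process G: level=0
    G->D: in-degree(D)=0, level(D)=1, enqueue
  process C: level=1
    C->H: in-degree(H)=0, level(H)=2, enqueue
  process F: level=1
  process D: level=1
  process H: level=2
All levels: A:0, B:0, C:1, D:1, E:0, F:1, G:0, H:2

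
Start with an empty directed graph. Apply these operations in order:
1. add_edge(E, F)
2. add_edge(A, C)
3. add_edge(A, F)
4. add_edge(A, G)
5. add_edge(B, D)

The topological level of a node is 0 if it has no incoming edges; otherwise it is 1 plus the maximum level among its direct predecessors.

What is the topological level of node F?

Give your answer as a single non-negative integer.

Answer: 1

Derivation:
Op 1: add_edge(E, F). Edges now: 1
Op 2: add_edge(A, C). Edges now: 2
Op 3: add_edge(A, F). Edges now: 3
Op 4: add_edge(A, G). Edges now: 4
Op 5: add_edge(B, D). Edges now: 5
Compute levels (Kahn BFS):
  sources (in-degree 0): A, B, E
  process A: level=0
    A->C: in-degree(C)=0, level(C)=1, enqueue
    A->F: in-degree(F)=1, level(F)>=1
    A->G: in-degree(G)=0, level(G)=1, enqueue
  process B: level=0
    B->D: in-degree(D)=0, level(D)=1, enqueue
  process E: level=0
    E->F: in-degree(F)=0, level(F)=1, enqueue
  process C: level=1
  process G: level=1
  process D: level=1
  process F: level=1
All levels: A:0, B:0, C:1, D:1, E:0, F:1, G:1
level(F) = 1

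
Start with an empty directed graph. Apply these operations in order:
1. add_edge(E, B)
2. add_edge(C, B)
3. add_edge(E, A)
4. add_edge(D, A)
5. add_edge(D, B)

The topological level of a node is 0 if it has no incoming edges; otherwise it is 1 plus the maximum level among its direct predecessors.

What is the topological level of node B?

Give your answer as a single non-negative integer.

Op 1: add_edge(E, B). Edges now: 1
Op 2: add_edge(C, B). Edges now: 2
Op 3: add_edge(E, A). Edges now: 3
Op 4: add_edge(D, A). Edges now: 4
Op 5: add_edge(D, B). Edges now: 5
Compute levels (Kahn BFS):
  sources (in-degree 0): C, D, E
  process C: level=0
    C->B: in-degree(B)=2, level(B)>=1
  process D: level=0
    D->A: in-degree(A)=1, level(A)>=1
    D->B: in-degree(B)=1, level(B)>=1
  process E: level=0
    E->A: in-degree(A)=0, level(A)=1, enqueue
    E->B: in-degree(B)=0, level(B)=1, enqueue
  process A: level=1
  process B: level=1
All levels: A:1, B:1, C:0, D:0, E:0
level(B) = 1

Answer: 1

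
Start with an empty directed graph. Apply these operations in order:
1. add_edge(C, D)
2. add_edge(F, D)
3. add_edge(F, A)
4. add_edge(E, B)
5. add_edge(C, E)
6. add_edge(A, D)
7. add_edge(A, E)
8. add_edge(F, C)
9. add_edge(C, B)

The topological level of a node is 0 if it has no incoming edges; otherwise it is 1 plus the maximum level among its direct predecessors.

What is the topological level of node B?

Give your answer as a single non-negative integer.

Answer: 3

Derivation:
Op 1: add_edge(C, D). Edges now: 1
Op 2: add_edge(F, D). Edges now: 2
Op 3: add_edge(F, A). Edges now: 3
Op 4: add_edge(E, B). Edges now: 4
Op 5: add_edge(C, E). Edges now: 5
Op 6: add_edge(A, D). Edges now: 6
Op 7: add_edge(A, E). Edges now: 7
Op 8: add_edge(F, C). Edges now: 8
Op 9: add_edge(C, B). Edges now: 9
Compute levels (Kahn BFS):
  sources (in-degree 0): F
  process F: level=0
    F->A: in-degree(A)=0, level(A)=1, enqueue
    F->C: in-degree(C)=0, level(C)=1, enqueue
    F->D: in-degree(D)=2, level(D)>=1
  process A: level=1
    A->D: in-degree(D)=1, level(D)>=2
    A->E: in-degree(E)=1, level(E)>=2
  process C: level=1
    C->B: in-degree(B)=1, level(B)>=2
    C->D: in-degree(D)=0, level(D)=2, enqueue
    C->E: in-degree(E)=0, level(E)=2, enqueue
  process D: level=2
  process E: level=2
    E->B: in-degree(B)=0, level(B)=3, enqueue
  process B: level=3
All levels: A:1, B:3, C:1, D:2, E:2, F:0
level(B) = 3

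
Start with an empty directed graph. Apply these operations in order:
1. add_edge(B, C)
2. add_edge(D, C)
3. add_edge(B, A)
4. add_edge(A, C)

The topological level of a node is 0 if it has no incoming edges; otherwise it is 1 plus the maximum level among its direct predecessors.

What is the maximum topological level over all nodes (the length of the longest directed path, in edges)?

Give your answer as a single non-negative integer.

Answer: 2

Derivation:
Op 1: add_edge(B, C). Edges now: 1
Op 2: add_edge(D, C). Edges now: 2
Op 3: add_edge(B, A). Edges now: 3
Op 4: add_edge(A, C). Edges now: 4
Compute levels (Kahn BFS):
  sources (in-degree 0): B, D
  process B: level=0
    B->A: in-degree(A)=0, level(A)=1, enqueue
    B->C: in-degree(C)=2, level(C)>=1
  process D: level=0
    D->C: in-degree(C)=1, level(C)>=1
  process A: level=1
    A->C: in-degree(C)=0, level(C)=2, enqueue
  process C: level=2
All levels: A:1, B:0, C:2, D:0
max level = 2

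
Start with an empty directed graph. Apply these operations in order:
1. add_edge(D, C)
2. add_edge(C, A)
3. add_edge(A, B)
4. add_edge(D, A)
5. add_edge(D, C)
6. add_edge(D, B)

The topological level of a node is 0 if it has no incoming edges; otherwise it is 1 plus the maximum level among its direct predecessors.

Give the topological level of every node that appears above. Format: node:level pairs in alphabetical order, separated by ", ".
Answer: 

Op 1: add_edge(D, C). Edges now: 1
Op 2: add_edge(C, A). Edges now: 2
Op 3: add_edge(A, B). Edges now: 3
Op 4: add_edge(D, A). Edges now: 4
Op 5: add_edge(D, C) (duplicate, no change). Edges now: 4
Op 6: add_edge(D, B). Edges now: 5
Compute levels (Kahn BFS):
  sources (in-degree 0): D
  process D: level=0
    D->A: in-degree(A)=1, level(A)>=1
    D->B: in-degree(B)=1, level(B)>=1
    D->C: in-degree(C)=0, level(C)=1, enqueue
  process C: level=1
    C->A: in-degree(A)=0, level(A)=2, enqueue
  process A: level=2
    A->B: in-degree(B)=0, level(B)=3, enqueue
  process B: level=3
All levels: A:2, B:3, C:1, D:0

Answer: A:2, B:3, C:1, D:0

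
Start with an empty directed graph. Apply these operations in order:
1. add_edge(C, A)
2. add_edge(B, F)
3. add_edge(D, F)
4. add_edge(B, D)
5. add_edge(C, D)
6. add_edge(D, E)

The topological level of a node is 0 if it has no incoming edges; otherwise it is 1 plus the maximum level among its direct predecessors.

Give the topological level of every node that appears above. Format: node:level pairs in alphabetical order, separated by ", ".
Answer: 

Op 1: add_edge(C, A). Edges now: 1
Op 2: add_edge(B, F). Edges now: 2
Op 3: add_edge(D, F). Edges now: 3
Op 4: add_edge(B, D). Edges now: 4
Op 5: add_edge(C, D). Edges now: 5
Op 6: add_edge(D, E). Edges now: 6
Compute levels (Kahn BFS):
  sources (in-degree 0): B, C
  process B: level=0
    B->D: in-degree(D)=1, level(D)>=1
    B->F: in-degree(F)=1, level(F)>=1
  process C: level=0
    C->A: in-degree(A)=0, level(A)=1, enqueue
    C->D: in-degree(D)=0, level(D)=1, enqueue
  process A: level=1
  process D: level=1
    D->E: in-degree(E)=0, level(E)=2, enqueue
    D->F: in-degree(F)=0, level(F)=2, enqueue
  process E: level=2
  process F: level=2
All levels: A:1, B:0, C:0, D:1, E:2, F:2

Answer: A:1, B:0, C:0, D:1, E:2, F:2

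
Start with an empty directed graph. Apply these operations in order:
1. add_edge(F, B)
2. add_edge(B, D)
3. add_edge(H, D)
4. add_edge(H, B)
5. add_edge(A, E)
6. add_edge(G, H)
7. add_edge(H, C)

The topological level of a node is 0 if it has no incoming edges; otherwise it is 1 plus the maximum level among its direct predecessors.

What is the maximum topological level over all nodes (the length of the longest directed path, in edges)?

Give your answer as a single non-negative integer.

Answer: 3

Derivation:
Op 1: add_edge(F, B). Edges now: 1
Op 2: add_edge(B, D). Edges now: 2
Op 3: add_edge(H, D). Edges now: 3
Op 4: add_edge(H, B). Edges now: 4
Op 5: add_edge(A, E). Edges now: 5
Op 6: add_edge(G, H). Edges now: 6
Op 7: add_edge(H, C). Edges now: 7
Compute levels (Kahn BFS):
  sources (in-degree 0): A, F, G
  process A: level=0
    A->E: in-degree(E)=0, level(E)=1, enqueue
  process F: level=0
    F->B: in-degree(B)=1, level(B)>=1
  process G: level=0
    G->H: in-degree(H)=0, level(H)=1, enqueue
  process E: level=1
  process H: level=1
    H->B: in-degree(B)=0, level(B)=2, enqueue
    H->C: in-degree(C)=0, level(C)=2, enqueue
    H->D: in-degree(D)=1, level(D)>=2
  process B: level=2
    B->D: in-degree(D)=0, level(D)=3, enqueue
  process C: level=2
  process D: level=3
All levels: A:0, B:2, C:2, D:3, E:1, F:0, G:0, H:1
max level = 3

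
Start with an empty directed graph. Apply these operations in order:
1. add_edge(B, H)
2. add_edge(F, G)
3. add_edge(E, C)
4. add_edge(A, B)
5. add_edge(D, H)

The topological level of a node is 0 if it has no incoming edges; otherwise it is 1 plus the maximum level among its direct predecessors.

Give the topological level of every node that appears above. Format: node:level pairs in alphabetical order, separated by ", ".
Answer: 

Op 1: add_edge(B, H). Edges now: 1
Op 2: add_edge(F, G). Edges now: 2
Op 3: add_edge(E, C). Edges now: 3
Op 4: add_edge(A, B). Edges now: 4
Op 5: add_edge(D, H). Edges now: 5
Compute levels (Kahn BFS):
  sources (in-degree 0): A, D, E, F
  process A: level=0
    A->B: in-degree(B)=0, level(B)=1, enqueue
  process D: level=0
    D->H: in-degree(H)=1, level(H)>=1
  process E: level=0
    E->C: in-degree(C)=0, level(C)=1, enqueue
  process F: level=0
    F->G: in-degree(G)=0, level(G)=1, enqueue
  process B: level=1
    B->H: in-degree(H)=0, level(H)=2, enqueue
  process C: level=1
  process G: level=1
  process H: level=2
All levels: A:0, B:1, C:1, D:0, E:0, F:0, G:1, H:2

Answer: A:0, B:1, C:1, D:0, E:0, F:0, G:1, H:2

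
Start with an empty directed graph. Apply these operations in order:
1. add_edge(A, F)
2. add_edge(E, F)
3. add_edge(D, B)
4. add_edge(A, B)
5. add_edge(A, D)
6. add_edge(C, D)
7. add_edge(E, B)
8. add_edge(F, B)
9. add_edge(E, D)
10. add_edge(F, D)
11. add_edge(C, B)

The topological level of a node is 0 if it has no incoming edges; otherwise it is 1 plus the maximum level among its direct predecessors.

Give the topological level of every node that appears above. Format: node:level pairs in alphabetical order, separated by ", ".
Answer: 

Answer: A:0, B:3, C:0, D:2, E:0, F:1

Derivation:
Op 1: add_edge(A, F). Edges now: 1
Op 2: add_edge(E, F). Edges now: 2
Op 3: add_edge(D, B). Edges now: 3
Op 4: add_edge(A, B). Edges now: 4
Op 5: add_edge(A, D). Edges now: 5
Op 6: add_edge(C, D). Edges now: 6
Op 7: add_edge(E, B). Edges now: 7
Op 8: add_edge(F, B). Edges now: 8
Op 9: add_edge(E, D). Edges now: 9
Op 10: add_edge(F, D). Edges now: 10
Op 11: add_edge(C, B). Edges now: 11
Compute levels (Kahn BFS):
  sources (in-degree 0): A, C, E
  process A: level=0
    A->B: in-degree(B)=4, level(B)>=1
    A->D: in-degree(D)=3, level(D)>=1
    A->F: in-degree(F)=1, level(F)>=1
  process C: level=0
    C->B: in-degree(B)=3, level(B)>=1
    C->D: in-degree(D)=2, level(D)>=1
  process E: level=0
    E->B: in-degree(B)=2, level(B)>=1
    E->D: in-degree(D)=1, level(D)>=1
    E->F: in-degree(F)=0, level(F)=1, enqueue
  process F: level=1
    F->B: in-degree(B)=1, level(B)>=2
    F->D: in-degree(D)=0, level(D)=2, enqueue
  process D: level=2
    D->B: in-degree(B)=0, level(B)=3, enqueue
  process B: level=3
All levels: A:0, B:3, C:0, D:2, E:0, F:1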